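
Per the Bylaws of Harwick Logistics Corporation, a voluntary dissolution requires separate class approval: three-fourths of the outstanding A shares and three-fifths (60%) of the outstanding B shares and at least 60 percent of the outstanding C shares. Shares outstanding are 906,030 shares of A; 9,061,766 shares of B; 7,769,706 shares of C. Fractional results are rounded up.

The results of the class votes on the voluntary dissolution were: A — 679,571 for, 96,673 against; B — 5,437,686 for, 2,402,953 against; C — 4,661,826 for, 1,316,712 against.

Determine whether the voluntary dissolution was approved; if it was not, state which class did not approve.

A: 3/4 of 906030 = 679522.50, rounded up to 679523; 679,523 required, 679,571 in favor — approved.
B: 3/5 of 9061766 = 5437059.60, rounded up to 5437060; 5,437,060 required, 5,437,686 in favor — approved.
C: 3/5 of 7769706 = 4661823.60, rounded up to 4661824; 4,661,824 required, 4,661,826 in favor — approved.

Approved — every class gave the required vote.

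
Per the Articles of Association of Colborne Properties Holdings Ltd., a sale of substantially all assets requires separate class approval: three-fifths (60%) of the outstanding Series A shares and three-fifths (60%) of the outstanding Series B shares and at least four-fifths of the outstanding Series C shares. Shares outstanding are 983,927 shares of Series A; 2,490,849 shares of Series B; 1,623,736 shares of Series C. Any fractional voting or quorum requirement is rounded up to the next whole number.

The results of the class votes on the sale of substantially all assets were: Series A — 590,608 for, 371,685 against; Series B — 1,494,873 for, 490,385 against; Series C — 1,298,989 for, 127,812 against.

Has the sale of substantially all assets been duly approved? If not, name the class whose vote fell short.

Approved — every class gave the required vote.

Series A: 3/5 of 983927 = 590356.20, rounded up to 590357; 590,357 required, 590,608 in favor — approved.
Series B: 3/5 of 2490849 = 1494509.40, rounded up to 1494510; 1,494,510 required, 1,494,873 in favor — approved.
Series C: 4/5 of 1623736 = 1298988.80, rounded up to 1298989; 1,298,989 required, 1,298,989 in favor — approved.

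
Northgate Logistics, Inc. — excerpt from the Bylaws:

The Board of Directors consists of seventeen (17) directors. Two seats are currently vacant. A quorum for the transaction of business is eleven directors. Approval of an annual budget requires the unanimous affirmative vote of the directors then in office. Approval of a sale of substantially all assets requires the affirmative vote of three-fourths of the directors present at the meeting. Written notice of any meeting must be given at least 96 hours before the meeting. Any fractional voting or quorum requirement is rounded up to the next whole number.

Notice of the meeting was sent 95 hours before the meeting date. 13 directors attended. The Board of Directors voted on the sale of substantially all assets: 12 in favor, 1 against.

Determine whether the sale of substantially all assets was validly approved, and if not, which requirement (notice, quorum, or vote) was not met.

Notice: 95 hours given; 96 required (95 < 96). Not satisfied.
Quorum: 13 present; quorum is 11. Satisfied.
Vote: the sale of substantially all assets requires three-fourths of the directors present (13). 3/4 of 13 = 9.75, rounded up to 10, so 10 affirmative votes are needed; 12 voted in favor. Satisfied.

Invalid — notice requirement not satisfied.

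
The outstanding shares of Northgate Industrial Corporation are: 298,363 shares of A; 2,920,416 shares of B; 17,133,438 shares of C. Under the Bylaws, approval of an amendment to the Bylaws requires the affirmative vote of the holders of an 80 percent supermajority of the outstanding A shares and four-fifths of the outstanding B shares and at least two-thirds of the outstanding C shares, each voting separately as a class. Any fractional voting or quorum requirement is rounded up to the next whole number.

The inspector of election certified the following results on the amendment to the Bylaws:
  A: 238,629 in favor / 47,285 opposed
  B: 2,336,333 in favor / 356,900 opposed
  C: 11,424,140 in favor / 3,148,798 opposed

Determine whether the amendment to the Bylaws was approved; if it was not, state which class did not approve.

A: 4/5 of 298363 = 238690.40, rounded up to 238691; 238,691 required, 238,629 in favor — not approved.
B: 4/5 of 2920416 = 2336332.80, rounded up to 2336333; 2,336,333 required, 2,336,333 in favor — approved.
C: 2/3 of 17133438 = 11422292; 11,422,292 required, 11,424,140 in favor — approved.

Not approved — the A shares did not give the required vote.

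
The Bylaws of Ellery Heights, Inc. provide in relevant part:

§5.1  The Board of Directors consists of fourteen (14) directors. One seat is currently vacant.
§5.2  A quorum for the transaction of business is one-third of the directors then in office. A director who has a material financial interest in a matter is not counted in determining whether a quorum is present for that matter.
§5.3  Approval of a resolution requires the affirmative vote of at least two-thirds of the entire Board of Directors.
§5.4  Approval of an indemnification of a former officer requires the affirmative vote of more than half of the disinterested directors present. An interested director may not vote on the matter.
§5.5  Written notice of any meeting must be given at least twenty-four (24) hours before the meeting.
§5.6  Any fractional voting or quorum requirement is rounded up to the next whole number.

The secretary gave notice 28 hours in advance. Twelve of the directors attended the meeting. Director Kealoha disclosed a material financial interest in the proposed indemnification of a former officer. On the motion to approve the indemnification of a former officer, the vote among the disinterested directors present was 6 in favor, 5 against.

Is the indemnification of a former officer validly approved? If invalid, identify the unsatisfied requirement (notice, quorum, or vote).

Valid — all requirements satisfied.

Notice: 28 hours given; 24 required (28 ≥ 24). Satisfied.
Quorum: 12 present, but the 1 interested director does not count, leaving 11. Quorum is 5. Satisfied.
Vote: the indemnification of a former officer requires a majority of the disinterested directors present (12 − 1 = 11). A majority of 11 is 6, so 6 affirmative votes are needed; 6 voted in favor. Satisfied.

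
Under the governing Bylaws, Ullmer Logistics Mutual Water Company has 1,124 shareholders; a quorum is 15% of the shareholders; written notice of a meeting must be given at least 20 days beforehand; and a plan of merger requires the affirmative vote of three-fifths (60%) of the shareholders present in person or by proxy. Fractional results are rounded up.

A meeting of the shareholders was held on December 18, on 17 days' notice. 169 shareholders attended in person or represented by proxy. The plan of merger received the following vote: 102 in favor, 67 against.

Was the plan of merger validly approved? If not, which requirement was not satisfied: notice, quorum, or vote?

Invalid — notice requirement not satisfied.

Notice: 17 days given; 20 required. Not satisfied.
Quorum: 15% of 1,124 = 168.60, rounded up to 169; 169 present. Satisfied.
Vote: requires three-fifths of those present (169); 3/5 of 169 = 101.40, rounded up to 102, so 102 needed; 102 in favor. Satisfied.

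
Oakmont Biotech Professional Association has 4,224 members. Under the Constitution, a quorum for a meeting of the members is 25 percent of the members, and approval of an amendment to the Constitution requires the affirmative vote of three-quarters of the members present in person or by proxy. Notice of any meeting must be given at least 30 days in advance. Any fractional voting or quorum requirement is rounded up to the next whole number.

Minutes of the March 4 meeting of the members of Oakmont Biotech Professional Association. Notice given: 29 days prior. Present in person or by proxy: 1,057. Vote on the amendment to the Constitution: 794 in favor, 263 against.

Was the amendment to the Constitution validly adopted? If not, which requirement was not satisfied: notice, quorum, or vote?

Notice: 29 days given; 30 required. Not satisfied.
Quorum: 25% of 4,224 = 1,056; 1,057 present. Satisfied.
Vote: requires three-fourths of those present (1,057); 3/4 of 1057 = 792.75, rounded up to 793, so 793 needed; 794 in favor. Satisfied.

Invalid — notice requirement not satisfied.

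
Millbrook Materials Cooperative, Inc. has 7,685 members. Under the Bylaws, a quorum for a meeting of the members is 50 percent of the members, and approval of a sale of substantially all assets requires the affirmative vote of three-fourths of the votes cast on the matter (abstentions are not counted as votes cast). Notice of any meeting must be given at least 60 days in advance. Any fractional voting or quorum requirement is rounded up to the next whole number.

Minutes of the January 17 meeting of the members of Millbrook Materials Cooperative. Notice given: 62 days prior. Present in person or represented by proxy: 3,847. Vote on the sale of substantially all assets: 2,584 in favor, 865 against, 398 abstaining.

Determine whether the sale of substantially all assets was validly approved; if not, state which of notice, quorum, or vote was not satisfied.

Notice: 62 days given; 60 required. Satisfied.
Quorum: 50% of 7,685 = 3,842.50, rounded up to 3,843; 3,847 present. Satisfied.
Vote: requires three-fourths of the votes cast (3,847 − 398 abstaining = 3,449); 3/4 of 3449 = 2586.75, rounded up to 2587, so 2,587 needed; 2,584 in favor. Not satisfied.

Invalid — vote requirement not satisfied.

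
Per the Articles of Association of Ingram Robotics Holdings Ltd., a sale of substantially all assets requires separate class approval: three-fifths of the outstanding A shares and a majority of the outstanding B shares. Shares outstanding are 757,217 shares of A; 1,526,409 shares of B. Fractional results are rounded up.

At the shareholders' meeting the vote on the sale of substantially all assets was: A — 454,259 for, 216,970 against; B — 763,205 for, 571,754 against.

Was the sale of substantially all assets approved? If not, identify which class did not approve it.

A: 3/5 of 757217 = 454330.20, rounded up to 454331; 454,331 required, 454,259 in favor — not approved.
B: a majority of 1526409 is 763205; 763,205 required, 763,205 in favor — approved.

Not approved — the A shares did not give the required vote.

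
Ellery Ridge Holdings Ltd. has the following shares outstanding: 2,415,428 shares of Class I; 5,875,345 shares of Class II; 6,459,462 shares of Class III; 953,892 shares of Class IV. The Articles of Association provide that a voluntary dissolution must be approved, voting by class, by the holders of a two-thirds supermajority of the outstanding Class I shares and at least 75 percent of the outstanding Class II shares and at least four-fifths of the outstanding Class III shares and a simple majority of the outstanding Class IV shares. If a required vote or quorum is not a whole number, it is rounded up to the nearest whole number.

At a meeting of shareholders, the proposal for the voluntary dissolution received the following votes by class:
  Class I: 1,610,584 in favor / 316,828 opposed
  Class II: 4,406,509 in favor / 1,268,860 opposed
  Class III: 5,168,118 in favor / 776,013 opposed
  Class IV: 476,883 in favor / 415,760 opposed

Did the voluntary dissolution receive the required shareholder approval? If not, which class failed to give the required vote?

Not approved — the Class IV shares did not give the required vote.

Class I: 2/3 of 2415428 = 1610285.33, rounded up to 1610286; 1,610,286 required, 1,610,584 in favor — approved.
Class II: 3/4 of 5875345 = 4406508.75, rounded up to 4406509; 4,406,509 required, 4,406,509 in favor — approved.
Class III: 4/5 of 6459462 = 5167569.60, rounded up to 5167570; 5,167,570 required, 5,168,118 in favor — approved.
Class IV: a majority of 953892 is 476947; 476,947 required, 476,883 in favor — not approved.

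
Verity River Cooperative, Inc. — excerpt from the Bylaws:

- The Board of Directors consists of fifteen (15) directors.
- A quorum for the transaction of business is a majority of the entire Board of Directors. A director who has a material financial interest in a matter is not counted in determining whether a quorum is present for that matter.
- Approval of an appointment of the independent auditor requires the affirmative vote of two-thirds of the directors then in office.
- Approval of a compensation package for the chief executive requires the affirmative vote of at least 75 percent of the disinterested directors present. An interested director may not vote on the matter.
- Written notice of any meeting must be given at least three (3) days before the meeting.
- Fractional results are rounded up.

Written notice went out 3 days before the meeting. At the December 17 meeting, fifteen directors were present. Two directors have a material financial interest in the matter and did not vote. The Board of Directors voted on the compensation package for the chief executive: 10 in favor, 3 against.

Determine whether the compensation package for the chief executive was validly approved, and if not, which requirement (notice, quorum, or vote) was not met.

Valid — all requirements satisfied.

Notice: 3 days given; 3 required (3 ≥ 3). Satisfied.
Quorum: 15 present, but the 2 interested directors do not count, leaving 13. Quorum is 8. Satisfied.
Vote: the compensation package for the chief executive requires three-fourths of the disinterested directors present (15 − 2 = 13). 3/4 of 13 = 9.75, rounded up to 10, so 10 affirmative votes are needed; 10 voted in favor. Satisfied.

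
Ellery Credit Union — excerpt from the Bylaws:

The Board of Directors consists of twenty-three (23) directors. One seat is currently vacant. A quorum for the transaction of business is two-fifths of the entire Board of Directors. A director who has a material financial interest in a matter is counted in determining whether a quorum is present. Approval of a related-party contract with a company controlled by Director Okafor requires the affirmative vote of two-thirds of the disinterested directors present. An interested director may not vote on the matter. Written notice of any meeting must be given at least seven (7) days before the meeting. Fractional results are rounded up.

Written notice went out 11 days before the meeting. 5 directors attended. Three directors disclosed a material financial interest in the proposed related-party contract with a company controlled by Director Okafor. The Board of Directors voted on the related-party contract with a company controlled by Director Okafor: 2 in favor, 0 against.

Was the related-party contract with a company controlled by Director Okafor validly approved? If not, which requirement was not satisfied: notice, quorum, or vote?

Invalid — quorum requirement not satisfied.

Notice: 11 days given; 7 required (11 ≥ 7). Satisfied.
Quorum: 5 present (interested directors count toward quorum); quorum is 10. Not satisfied.
Vote: the related-party contract with a company controlled by Director Okafor requires two-thirds of the disinterested directors present (5 − 3 = 2). 2/3 of 2 = 1.33, rounded up to 2, so 2 affirmative votes are needed; 2 voted in favor. Satisfied. (Moot — without a quorum no business can be validly transacted.)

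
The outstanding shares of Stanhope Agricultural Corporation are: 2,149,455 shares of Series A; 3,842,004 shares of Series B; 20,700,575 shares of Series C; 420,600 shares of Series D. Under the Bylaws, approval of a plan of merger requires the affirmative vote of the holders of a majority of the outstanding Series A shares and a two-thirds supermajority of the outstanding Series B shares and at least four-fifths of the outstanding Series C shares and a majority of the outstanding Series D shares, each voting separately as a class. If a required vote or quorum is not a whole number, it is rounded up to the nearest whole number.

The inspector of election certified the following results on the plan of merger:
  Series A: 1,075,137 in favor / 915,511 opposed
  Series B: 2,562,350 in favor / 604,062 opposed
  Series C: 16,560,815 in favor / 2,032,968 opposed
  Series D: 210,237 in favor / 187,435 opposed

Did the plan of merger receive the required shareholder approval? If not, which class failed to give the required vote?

Not approved — the Series D shares did not give the required vote.

Series A: a majority of 2149455 is 1074728; 1,074,728 required, 1,075,137 in favor — approved.
Series B: 2/3 of 3842004 = 2561336; 2,561,336 required, 2,562,350 in favor — approved.
Series C: 4/5 of 20700575 = 16560460; 16,560,460 required, 16,560,815 in favor — approved.
Series D: a majority of 420600 is 210301; 210,301 required, 210,237 in favor — not approved.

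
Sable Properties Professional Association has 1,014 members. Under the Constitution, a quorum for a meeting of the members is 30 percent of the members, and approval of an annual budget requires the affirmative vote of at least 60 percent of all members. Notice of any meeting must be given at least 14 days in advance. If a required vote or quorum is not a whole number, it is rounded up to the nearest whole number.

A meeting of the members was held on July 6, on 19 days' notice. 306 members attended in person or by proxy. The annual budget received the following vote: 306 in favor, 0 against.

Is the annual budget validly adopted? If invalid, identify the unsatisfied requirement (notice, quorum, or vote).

Invalid — vote requirement not satisfied.

Notice: 19 days given; 14 required. Satisfied.
Quorum: 30% of 1,014 = 304.20, rounded up to 305; 306 present. Satisfied.
Vote: requires three-fifths of all members (1,014); 3/5 of 1014 = 608.40, rounded up to 609, so 609 needed; 306 in favor. Not satisfied.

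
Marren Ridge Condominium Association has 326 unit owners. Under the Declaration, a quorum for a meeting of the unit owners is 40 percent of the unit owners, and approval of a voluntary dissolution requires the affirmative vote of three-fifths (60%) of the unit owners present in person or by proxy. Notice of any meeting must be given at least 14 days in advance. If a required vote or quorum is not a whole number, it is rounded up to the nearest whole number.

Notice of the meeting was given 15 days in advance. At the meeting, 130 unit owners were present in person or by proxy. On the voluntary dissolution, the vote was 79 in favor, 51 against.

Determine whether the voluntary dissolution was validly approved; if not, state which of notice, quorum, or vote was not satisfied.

Notice: 15 days given; 14 required. Satisfied.
Quorum: 40% of 326 = 130.40, rounded up to 131; 130 present. Not satisfied.
Vote: requires three-fifths of those present (130); 3/5 of 130 = 78, so 78 needed; 79 in favor. Satisfied.

Invalid — quorum requirement not satisfied.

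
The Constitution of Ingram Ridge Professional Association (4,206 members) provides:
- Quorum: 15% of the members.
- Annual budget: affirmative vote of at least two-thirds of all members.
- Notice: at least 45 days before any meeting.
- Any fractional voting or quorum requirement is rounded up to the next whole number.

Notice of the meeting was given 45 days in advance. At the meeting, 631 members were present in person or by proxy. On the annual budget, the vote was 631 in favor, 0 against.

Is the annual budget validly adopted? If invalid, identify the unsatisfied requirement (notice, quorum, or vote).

Invalid — vote requirement not satisfied.

Notice: 45 days given; 45 required. Satisfied.
Quorum: 15% of 4,206 = 630.90, rounded up to 631; 631 present. Satisfied.
Vote: requires two-thirds of all members (4,206); 2/3 of 4206 = 2804, so 2,804 needed; 631 in favor. Not satisfied.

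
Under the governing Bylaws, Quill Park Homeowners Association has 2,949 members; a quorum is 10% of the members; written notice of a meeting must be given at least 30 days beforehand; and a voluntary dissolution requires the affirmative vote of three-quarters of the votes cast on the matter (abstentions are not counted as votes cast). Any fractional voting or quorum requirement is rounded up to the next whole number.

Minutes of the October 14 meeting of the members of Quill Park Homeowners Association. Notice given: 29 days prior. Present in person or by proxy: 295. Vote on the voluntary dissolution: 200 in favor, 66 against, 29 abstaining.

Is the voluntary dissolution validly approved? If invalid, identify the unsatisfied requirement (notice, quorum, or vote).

Notice: 29 days given; 30 required. Not satisfied.
Quorum: 10% of 2,949 = 294.90, rounded up to 295; 295 present. Satisfied.
Vote: requires three-fourths of the votes cast (295 − 29 abstaining = 266); 3/4 of 266 = 199.50, rounded up to 200, so 200 needed; 200 in favor. Satisfied.

Invalid — notice requirement not satisfied.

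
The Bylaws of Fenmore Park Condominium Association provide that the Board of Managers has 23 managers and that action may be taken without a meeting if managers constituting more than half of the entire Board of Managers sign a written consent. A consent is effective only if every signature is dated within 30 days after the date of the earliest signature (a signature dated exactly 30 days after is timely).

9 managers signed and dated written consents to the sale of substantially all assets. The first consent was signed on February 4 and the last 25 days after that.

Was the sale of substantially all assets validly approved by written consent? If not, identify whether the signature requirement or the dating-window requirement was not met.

Signatures required: more than half of 23 — a majority of 23 is 12, so 12 needed; 9 signed. Insufficient.
Dating window: the latest signature is 25 days after the earliest; the limit is 30 days. Within the window.

Not effective — insufficient signatures.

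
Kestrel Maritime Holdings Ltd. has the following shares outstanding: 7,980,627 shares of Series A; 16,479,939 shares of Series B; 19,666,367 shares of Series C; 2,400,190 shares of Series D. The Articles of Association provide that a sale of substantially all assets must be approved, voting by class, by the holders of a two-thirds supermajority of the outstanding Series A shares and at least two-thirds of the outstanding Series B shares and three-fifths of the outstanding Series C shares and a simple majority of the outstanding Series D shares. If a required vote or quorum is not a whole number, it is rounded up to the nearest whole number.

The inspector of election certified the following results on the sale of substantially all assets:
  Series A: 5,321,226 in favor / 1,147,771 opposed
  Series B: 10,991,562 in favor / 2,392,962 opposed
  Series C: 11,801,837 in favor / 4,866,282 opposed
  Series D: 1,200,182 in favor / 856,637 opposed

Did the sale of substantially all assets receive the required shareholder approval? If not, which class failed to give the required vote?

Series A: 2/3 of 7980627 = 5320418; 5,320,418 required, 5,321,226 in favor — approved.
Series B: 2/3 of 16479939 = 10986626; 10,986,626 required, 10,991,562 in favor — approved.
Series C: 3/5 of 19666367 = 11799820.20, rounded up to 11799821; 11,799,821 required, 11,801,837 in favor — approved.
Series D: a majority of 2400190 is 1200096; 1,200,096 required, 1,200,182 in favor — approved.

Approved — every class gave the required vote.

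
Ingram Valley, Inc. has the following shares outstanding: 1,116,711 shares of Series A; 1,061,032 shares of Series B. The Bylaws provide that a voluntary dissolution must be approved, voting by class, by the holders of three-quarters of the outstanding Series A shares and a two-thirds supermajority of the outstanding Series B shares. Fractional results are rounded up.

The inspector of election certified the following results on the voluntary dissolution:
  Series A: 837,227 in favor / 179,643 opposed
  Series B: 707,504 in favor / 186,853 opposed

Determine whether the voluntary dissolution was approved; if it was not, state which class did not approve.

Series A: 3/4 of 1116711 = 837533.25, rounded up to 837534; 837,534 required, 837,227 in favor — not approved.
Series B: 2/3 of 1061032 = 707354.67, rounded up to 707355; 707,355 required, 707,504 in favor — approved.

Not approved — the Series A shares did not give the required vote.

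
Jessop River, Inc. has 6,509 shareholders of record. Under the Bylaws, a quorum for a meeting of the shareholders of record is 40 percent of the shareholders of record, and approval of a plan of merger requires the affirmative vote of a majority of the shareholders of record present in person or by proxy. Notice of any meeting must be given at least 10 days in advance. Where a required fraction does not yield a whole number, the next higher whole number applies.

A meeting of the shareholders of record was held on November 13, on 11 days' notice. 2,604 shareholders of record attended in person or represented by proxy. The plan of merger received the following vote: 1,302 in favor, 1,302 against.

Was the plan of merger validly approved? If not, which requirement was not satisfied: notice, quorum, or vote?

Invalid — vote requirement not satisfied.

Notice: 11 days given; 10 required. Satisfied.
Quorum: 40% of 6,509 = 2,603.60, rounded up to 2,604; 2,604 present. Satisfied.
Vote: requires a majority of those present (2,604); a majority of 2604 is 1303, so 1,303 needed; 1,302 in favor. Not satisfied.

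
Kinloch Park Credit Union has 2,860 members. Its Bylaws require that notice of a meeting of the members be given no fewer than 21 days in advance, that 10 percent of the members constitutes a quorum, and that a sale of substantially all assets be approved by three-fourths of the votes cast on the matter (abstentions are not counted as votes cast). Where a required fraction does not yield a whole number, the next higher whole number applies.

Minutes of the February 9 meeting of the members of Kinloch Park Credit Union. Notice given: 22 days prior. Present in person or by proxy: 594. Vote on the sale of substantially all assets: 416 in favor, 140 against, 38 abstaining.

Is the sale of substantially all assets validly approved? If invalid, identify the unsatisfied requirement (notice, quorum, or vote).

Invalid — vote requirement not satisfied.

Notice: 22 days given; 21 required. Satisfied.
Quorum: 10% of 2,860 = 286; 594 present. Satisfied.
Vote: requires three-fourths of the votes cast (594 − 38 abstaining = 556); 3/4 of 556 = 417, so 417 needed; 416 in favor. Not satisfied.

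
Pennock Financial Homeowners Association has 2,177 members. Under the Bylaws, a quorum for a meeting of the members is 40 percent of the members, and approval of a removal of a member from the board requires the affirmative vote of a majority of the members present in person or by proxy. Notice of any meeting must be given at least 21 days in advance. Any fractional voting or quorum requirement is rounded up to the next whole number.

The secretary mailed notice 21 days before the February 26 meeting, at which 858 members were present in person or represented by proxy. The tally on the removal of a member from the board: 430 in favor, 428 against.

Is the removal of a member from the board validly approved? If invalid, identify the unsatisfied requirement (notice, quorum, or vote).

Invalid — quorum requirement not satisfied.

Notice: 21 days given; 21 required. Satisfied.
Quorum: 40% of 2,177 = 870.80, rounded up to 871; 858 present. Not satisfied.
Vote: requires a majority of those present (858); a majority of 858 is 430, so 430 needed; 430 in favor. Satisfied.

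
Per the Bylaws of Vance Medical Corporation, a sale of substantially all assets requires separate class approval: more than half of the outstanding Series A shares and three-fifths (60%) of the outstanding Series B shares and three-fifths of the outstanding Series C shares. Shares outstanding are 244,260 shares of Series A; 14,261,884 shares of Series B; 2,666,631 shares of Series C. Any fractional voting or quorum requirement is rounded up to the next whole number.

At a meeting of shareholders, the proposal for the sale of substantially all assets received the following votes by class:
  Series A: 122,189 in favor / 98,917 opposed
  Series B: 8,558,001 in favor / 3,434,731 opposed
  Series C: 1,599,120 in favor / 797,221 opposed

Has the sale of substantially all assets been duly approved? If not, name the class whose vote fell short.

Not approved — the Series C shares did not give the required vote.

Series A: a majority of 244260 is 122131; 122,131 required, 122,189 in favor — approved.
Series B: 3/5 of 14261884 = 8557130.40, rounded up to 8557131; 8,557,131 required, 8,558,001 in favor — approved.
Series C: 3/5 of 2666631 = 1599978.60, rounded up to 1599979; 1,599,979 required, 1,599,120 in favor — not approved.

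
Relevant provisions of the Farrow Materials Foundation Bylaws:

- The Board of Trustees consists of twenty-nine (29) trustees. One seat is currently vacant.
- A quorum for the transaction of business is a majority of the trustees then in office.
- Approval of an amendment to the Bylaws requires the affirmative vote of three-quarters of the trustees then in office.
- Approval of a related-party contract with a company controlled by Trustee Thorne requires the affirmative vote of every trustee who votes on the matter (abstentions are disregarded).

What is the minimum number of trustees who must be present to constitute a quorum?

A majority of 28 is 15.

15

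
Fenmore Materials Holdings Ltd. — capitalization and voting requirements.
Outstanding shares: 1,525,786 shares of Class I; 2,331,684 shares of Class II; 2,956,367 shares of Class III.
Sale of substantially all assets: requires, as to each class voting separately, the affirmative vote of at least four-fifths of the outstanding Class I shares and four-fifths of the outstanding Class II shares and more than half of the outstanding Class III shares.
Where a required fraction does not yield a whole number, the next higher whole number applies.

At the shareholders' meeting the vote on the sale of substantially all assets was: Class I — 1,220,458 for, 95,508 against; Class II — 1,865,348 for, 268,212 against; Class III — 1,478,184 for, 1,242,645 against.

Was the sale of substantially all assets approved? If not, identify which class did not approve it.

Not approved — the Class I shares did not give the required vote.

Class I: 4/5 of 1525786 = 1220628.80, rounded up to 1220629; 1,220,629 required, 1,220,458 in favor — not approved.
Class II: 4/5 of 2331684 = 1865347.20, rounded up to 1865348; 1,865,348 required, 1,865,348 in favor — approved.
Class III: a majority of 2956367 is 1478184; 1,478,184 required, 1,478,184 in favor — approved.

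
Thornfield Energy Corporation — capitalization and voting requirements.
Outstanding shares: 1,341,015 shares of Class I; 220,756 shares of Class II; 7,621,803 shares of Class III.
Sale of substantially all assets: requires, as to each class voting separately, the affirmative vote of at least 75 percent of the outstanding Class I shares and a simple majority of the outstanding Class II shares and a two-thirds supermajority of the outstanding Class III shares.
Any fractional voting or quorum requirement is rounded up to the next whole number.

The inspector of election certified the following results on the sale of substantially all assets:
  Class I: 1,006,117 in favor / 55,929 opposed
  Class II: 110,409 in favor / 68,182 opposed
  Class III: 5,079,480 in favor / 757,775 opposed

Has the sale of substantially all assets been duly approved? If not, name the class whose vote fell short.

Not approved — the Class III shares did not give the required vote.

Class I: 3/4 of 1341015 = 1005761.25, rounded up to 1005762; 1,005,762 required, 1,006,117 in favor — approved.
Class II: a majority of 220756 is 110379; 110,379 required, 110,409 in favor — approved.
Class III: 2/3 of 7621803 = 5081202; 5,081,202 required, 5,079,480 in favor — not approved.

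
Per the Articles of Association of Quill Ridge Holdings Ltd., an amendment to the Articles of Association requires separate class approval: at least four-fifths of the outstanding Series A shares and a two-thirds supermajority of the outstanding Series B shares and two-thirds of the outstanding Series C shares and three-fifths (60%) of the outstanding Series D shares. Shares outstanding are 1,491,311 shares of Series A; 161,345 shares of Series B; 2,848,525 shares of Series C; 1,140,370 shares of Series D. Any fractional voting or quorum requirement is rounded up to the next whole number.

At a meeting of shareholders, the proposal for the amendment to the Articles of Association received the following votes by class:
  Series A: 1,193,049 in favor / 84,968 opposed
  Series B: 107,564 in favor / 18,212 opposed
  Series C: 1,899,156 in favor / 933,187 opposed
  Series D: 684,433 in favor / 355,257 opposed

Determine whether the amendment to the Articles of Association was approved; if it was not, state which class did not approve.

Series A: 4/5 of 1491311 = 1193048.80, rounded up to 1193049; 1,193,049 required, 1,193,049 in favor — approved.
Series B: 2/3 of 161345 = 107563.33, rounded up to 107564; 107,564 required, 107,564 in favor — approved.
Series C: 2/3 of 2848525 = 1899016.67, rounded up to 1899017; 1,899,017 required, 1,899,156 in favor — approved.
Series D: 3/5 of 1140370 = 684222; 684,222 required, 684,433 in favor — approved.

Approved — every class gave the required vote.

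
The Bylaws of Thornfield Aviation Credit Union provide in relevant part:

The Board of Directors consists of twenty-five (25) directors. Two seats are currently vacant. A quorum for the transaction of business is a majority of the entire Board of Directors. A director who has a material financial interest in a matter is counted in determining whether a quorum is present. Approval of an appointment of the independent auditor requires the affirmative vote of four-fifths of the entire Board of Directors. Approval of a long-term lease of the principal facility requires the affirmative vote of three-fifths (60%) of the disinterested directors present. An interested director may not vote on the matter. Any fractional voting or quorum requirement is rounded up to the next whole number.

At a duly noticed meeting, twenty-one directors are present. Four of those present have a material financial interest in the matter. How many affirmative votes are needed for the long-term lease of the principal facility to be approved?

The long-term lease of the principal facility requires three-fifths of the disinterested directors present (21 − 4 = 17).
3/5 of 17 = 10.20, rounded up to 11.

11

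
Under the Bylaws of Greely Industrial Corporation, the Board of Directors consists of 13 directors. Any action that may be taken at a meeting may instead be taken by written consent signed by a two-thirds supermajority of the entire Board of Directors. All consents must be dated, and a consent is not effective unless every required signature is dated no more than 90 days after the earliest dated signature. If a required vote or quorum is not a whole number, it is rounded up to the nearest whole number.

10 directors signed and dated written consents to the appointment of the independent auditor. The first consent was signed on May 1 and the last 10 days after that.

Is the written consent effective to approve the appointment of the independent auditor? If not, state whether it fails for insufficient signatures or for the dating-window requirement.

Signatures required: a two-thirds supermajority of 13 — 2/3 of 13 = 8.67, rounded up to 9, so 9 needed; 10 signed. Sufficient.
Dating window: the latest signature is 10 days after the earliest; the limit is 90 days. Within the window.

Effective — both the signature and dating-window requirements are satisfied.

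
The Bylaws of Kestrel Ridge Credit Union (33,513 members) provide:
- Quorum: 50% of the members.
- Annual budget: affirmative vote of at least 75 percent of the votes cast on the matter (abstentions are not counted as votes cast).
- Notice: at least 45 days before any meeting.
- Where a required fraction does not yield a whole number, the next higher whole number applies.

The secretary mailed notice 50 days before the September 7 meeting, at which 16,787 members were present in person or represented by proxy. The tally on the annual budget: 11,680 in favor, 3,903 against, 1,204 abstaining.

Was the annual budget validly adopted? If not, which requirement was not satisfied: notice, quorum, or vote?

Notice: 50 days given; 45 required. Satisfied.
Quorum: 50% of 33,513 = 16,756.50, rounded up to 16,757; 16,787 present. Satisfied.
Vote: requires three-fourths of the votes cast (16,787 − 1,204 abstaining = 15,583); 3/4 of 15583 = 11687.25, rounded up to 11688, so 11,688 needed; 11,680 in favor. Not satisfied.

Invalid — vote requirement not satisfied.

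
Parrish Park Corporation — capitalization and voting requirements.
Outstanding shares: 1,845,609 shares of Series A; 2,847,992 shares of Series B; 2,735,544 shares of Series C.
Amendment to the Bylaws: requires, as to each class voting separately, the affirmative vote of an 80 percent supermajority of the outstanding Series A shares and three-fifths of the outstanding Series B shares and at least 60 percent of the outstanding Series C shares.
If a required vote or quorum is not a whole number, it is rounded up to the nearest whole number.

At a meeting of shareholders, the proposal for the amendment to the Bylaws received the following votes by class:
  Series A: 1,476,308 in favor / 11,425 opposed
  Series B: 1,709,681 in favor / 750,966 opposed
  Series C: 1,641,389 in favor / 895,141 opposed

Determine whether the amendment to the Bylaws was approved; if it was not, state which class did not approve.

Not approved — the Series A shares did not give the required vote.

Series A: 4/5 of 1845609 = 1476487.20, rounded up to 1476488; 1,476,488 required, 1,476,308 in favor — not approved.
Series B: 3/5 of 2847992 = 1708795.20, rounded up to 1708796; 1,708,796 required, 1,709,681 in favor — approved.
Series C: 3/5 of 2735544 = 1641326.40, rounded up to 1641327; 1,641,327 required, 1,641,389 in favor — approved.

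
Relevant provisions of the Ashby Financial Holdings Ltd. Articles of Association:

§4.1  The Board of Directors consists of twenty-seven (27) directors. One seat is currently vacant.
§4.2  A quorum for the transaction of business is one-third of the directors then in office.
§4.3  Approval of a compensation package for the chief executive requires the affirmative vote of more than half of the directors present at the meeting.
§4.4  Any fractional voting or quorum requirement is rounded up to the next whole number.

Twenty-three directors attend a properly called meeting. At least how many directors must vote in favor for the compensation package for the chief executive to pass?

The compensation package for the chief executive requires a majority of the directors present (23).
A majority of 23 is 12.

12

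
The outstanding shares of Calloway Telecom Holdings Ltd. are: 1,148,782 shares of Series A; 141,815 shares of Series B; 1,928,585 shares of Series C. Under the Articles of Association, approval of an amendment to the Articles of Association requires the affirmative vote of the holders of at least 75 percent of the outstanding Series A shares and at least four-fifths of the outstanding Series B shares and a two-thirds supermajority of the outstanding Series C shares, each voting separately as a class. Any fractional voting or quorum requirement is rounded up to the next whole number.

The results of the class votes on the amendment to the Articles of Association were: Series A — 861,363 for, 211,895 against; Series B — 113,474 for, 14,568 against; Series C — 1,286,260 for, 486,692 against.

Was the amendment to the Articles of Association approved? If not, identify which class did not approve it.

Series A: 3/4 of 1148782 = 861586.50, rounded up to 861587; 861,587 required, 861,363 in favor — not approved.
Series B: 4/5 of 141815 = 113452; 113,452 required, 113,474 in favor — approved.
Series C: 2/3 of 1928585 = 1285723.33, rounded up to 1285724; 1,285,724 required, 1,286,260 in favor — approved.

Not approved — the Series A shares did not give the required vote.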